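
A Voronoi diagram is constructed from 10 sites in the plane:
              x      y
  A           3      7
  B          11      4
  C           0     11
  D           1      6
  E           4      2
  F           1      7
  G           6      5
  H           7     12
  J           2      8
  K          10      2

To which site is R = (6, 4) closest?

G

Squared Euclidean distances:
|RA|² = 9 + 9 = 18
|RB|² = 25 + 0 = 25
|RC|² = 36 + 49 = 85
|RD|² = 25 + 4 = 29
|RE|² = 4 + 4 = 8
|RF|² = 25 + 9 = 34
|RG|² = 0 + 1 = 1
|RH|² = 1 + 64 = 65
|RJ|² = 16 + 16 = 32
|RK|² = 16 + 4 = 20
G is nearest.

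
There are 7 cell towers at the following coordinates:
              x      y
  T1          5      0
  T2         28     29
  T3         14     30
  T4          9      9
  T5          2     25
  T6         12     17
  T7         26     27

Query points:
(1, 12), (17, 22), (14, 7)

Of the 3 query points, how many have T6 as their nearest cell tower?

1

(1, 12) — d² to each: T1:160, T2:1018, T3:493, T4:73, T5:170, T6:146, T7:850 → nearest is T4
(17, 22) — d² to each: T1:628, T2:170, T3:73, T4:233, T5:234, T6:50, T7:106 → nearest is T6
(14, 7) — d² to each: T1:130, T2:680, T3:529, T4:29, T5:468, T6:104, T7:544 → nearest is T4
1 of the 3 points has T6 as nearest.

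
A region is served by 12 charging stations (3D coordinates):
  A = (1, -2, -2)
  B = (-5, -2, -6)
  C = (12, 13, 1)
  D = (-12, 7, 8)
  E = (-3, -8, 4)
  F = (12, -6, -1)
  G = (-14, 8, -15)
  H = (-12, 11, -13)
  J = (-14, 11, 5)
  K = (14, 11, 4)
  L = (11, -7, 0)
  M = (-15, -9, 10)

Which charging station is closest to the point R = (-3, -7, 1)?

Since √ is increasing, it suffices to compare squared distances:
|RA|² = 16 + 25 + 9 = 50
|RB|² = 4 + 25 + 49 = 78
|RC|² = 225 + 400 + 0 = 625
|RD|² = 81 + 196 + 49 = 326
|RE|² = 0 + 1 + 9 = 10
|RF|² = 225 + 1 + 4 = 230
|RG|² = 121 + 225 + 256 = 602
|RH|² = 81 + 324 + 196 = 601
|RJ|² = 121 + 324 + 16 = 461
|RK|² = 289 + 324 + 9 = 622
|RL|² = 196 + 0 + 1 = 197
|RM|² = 144 + 4 + 81 = 229
Minimum is at E.

E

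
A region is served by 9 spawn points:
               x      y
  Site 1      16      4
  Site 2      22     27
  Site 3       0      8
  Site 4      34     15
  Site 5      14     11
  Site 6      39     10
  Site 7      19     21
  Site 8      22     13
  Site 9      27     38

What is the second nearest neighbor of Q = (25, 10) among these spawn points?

Squared Euclidean distances:
d²(Q, Site 1) = (25−16)² + (10−4)² = 81 + 36 = 117
d²(Q, Site 2) = (25−22)² + (10−27)² = 9 + 289 = 298
d²(Q, Site 3) = (25−0)² + (10−8)² = 625 + 4 = 629
d²(Q, Site 4) = (25−34)² + (10−15)² = 81 + 25 = 106
d²(Q, Site 5) = (25−14)² + (10−11)² = 121 + 1 = 122
d²(Q, Site 6) = (25−39)² + (10−10)² = 196 + 0 = 196
d²(Q, Site 7) = (25−19)² + (10−21)² = 36 + 121 = 157
d²(Q, Site 8) = (25−22)² + (10−13)² = 9 + 9 = 18
d²(Q, Site 9) = (25−27)² + (10−38)² = 4 + 784 = 788
Sorted ascending: Site 8, Site 4, Site 1, … — the second-nearest is Site 4.

Site 4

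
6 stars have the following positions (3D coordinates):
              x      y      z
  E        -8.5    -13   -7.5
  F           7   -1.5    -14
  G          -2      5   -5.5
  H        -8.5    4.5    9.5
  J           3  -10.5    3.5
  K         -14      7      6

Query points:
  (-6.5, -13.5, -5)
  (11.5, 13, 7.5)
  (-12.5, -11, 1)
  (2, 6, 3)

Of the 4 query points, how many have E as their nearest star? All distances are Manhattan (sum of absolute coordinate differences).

(-6.5, -13.5, -5) — d to each: E:5, F:34.5, G:23.5, H:34.5, J:21, K:39 → nearest is E
(11.5, 13, 7.5) — d to each: E:61, F:40.5, G:34.5, H:30.5, J:36, K:33 → nearest is H
(-12.5, -11, 1) — d to each: E:14.5, F:44, G:33, H:28, J:18.5, K:24.5 → nearest is E
(2, 6, 3) — d to each: E:40, F:29.5, G:13.5, H:18.5, J:18, K:20 → nearest is G
2 of the 4 points have E as nearest.

2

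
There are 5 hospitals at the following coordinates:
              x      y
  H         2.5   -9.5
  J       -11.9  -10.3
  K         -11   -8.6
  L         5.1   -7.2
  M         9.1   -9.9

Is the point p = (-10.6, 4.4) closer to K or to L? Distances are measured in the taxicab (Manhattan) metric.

d(p,K) = |-10.6−(-11)| + |4.4−(-8.6)| = 0.4 + 13 = 13.4
d(p,L) = |-10.6−5.1| + |4.4−(-7.2)| = 15.7 + 11.6 = 27.3
13.4 < 27.3, so K is closer.

K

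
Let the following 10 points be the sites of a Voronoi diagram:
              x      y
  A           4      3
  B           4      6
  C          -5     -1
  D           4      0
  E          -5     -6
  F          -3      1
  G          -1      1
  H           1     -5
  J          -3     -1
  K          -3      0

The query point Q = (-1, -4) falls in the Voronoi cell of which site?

Since √ is increasing, it suffices to compare squared distances:
|QA|² = (-1−4)² + (-4−3)² = 25 + 49 = 74
|QB|² = (-1−4)² + (-4−6)² = 25 + 100 = 125
|QC|² = (-1−(-5))² + (-4−(-1))² = 16 + 9 = 25
|QD|² = (-1−4)² + (-4−0)² = 25 + 16 = 41
|QE|² = (-1−(-5))² + (-4−(-6))² = 16 + 4 = 20
|QF|² = (-1−(-3))² + (-4−1)² = 4 + 25 = 29
|QG|² = (-1−(-1))² + (-4−1)² = 0 + 25 = 25
|QH|² = (-1−1)² + (-4−(-5))² = 4 + 1 = 5
|QJ|² = (-1−(-3))² + (-4−(-1))² = 4 + 9 = 13
|QK|² = (-1−(-3))² + (-4−0)² = 4 + 16 = 20
H is nearest.

H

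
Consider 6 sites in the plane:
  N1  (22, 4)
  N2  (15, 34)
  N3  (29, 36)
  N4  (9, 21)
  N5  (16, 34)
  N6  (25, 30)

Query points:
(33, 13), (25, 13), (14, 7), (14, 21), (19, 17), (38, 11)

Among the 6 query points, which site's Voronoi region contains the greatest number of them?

N1

(33, 13) — d² to each: N1:202, N2:765, N3:545, N4:640, N5:730, N6:353 → nearest is N1
(25, 13) — d² to each: N1:90, N2:541, N3:545, N4:320, N5:522, N6:289 → nearest is N1
(14, 7) — d² to each: N1:73, N2:730, N3:1066, N4:221, N5:733, N6:650 → nearest is N1
(14, 21) — d² to each: N1:353, N2:170, N3:450, N4:25, N5:173, N6:202 → nearest is N4
(19, 17) — d² to each: N1:178, N2:305, N3:461, N4:116, N5:298, N6:205 → nearest is N4
(38, 11) — d² to each: N1:305, N2:1058, N3:706, N4:941, N5:1013, N6:530 → nearest is N1
Tally — N1:4, N4:2. N1 captures the most (4).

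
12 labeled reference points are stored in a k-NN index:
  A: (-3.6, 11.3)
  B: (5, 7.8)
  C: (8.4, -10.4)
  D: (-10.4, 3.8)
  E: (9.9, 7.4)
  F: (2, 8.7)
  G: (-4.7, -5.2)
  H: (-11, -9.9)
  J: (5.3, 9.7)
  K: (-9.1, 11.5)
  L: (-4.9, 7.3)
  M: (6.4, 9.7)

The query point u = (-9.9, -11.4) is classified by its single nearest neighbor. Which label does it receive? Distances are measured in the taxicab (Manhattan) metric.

d(u,A) = 6.3 + 22.7 = 29
d(u,B) = 14.9 + 19.2 = 34.1
d(u,C) = 18.3 + 1 = 19.3
d(u,D) = 0.5 + 15.2 = 15.7
d(u,E) = 19.8 + 18.8 = 38.6
d(u,F) = 11.9 + 20.1 = 32
d(u,G) = 5.2 + 6.2 = 11.4
d(u,H) = 1.1 + 1.5 = 2.6
d(u,J) = 15.2 + 21.1 = 36.3
d(u,K) = 0.8 + 22.9 = 23.7
d(u,L) = 5 + 18.7 = 23.7
d(u,M) = 16.3 + 21.1 = 37.4
H is nearest.

H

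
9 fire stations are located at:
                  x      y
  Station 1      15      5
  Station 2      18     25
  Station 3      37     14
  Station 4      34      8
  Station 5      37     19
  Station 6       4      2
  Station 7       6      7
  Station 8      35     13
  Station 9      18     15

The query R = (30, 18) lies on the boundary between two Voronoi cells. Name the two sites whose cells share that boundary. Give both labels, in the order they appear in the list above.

Station 5 and Station 8

Squared distances from R to each site:
d²(R, Station 1) = (30−15)² + (18−5)² = 225 + 169 = 394
d²(R, Station 2) = (30−18)² + (18−25)² = 144 + 49 = 193
d²(R, Station 3) = (30−37)² + (18−14)² = 49 + 16 = 65
d²(R, Station 4) = (30−34)² + (18−8)² = 16 + 100 = 116
d²(R, Station 5) = (30−37)² + (18−19)² = 49 + 1 = 50
d²(R, Station 6) = (30−4)² + (18−2)² = 676 + 256 = 932
d²(R, Station 7) = (30−6)² + (18−7)² = 576 + 121 = 697
d²(R, Station 8) = (30−35)² + (18−13)² = 25 + 25 = 50
d²(R, Station 9) = (30−18)² + (18−15)² = 144 + 9 = 153
R is equidistant from Station 5 and Station 8 (both at squared distance 50), and every other site is strictly farther — so R lies on the Station 5–Station 8 Voronoi edge.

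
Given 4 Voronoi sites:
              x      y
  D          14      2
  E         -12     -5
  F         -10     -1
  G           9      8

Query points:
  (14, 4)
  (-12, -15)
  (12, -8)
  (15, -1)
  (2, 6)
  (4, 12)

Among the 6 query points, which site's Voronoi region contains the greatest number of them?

D

(14, 4) — d² to each: D:4, E:757, F:601, G:41 → nearest is D
(-12, -15) — d² to each: D:965, E:100, F:200, G:970 → nearest is E
(12, -8) — d² to each: D:104, E:585, F:533, G:265 → nearest is D
(15, -1) — d² to each: D:10, E:745, F:625, G:117 → nearest is D
(2, 6) — d² to each: D:160, E:317, F:193, G:53 → nearest is G
(4, 12) — d² to each: D:200, E:545, F:365, G:41 → nearest is G
Tally — D:3, E:1, G:2. D captures the most (3).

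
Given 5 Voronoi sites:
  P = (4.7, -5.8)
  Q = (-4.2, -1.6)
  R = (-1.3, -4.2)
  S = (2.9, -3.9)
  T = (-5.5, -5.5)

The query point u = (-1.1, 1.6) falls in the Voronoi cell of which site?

Q

Since √ is increasing, it suffices to compare squared distances:
|uP|² = (-1.1−4.7)² + (1.6−(-5.8))² = 33.64 + 54.76 = 88.4
|uQ|² = (-1.1−(-4.2))² + (1.6−(-1.6))² = 9.61 + 10.24 = 19.85
|uR|² = (-1.1−(-1.3))² + (1.6−(-4.2))² = 0.04 + 33.64 = 33.68
|uS|² = (-1.1−2.9)² + (1.6−(-3.9))² = 16 + 30.25 = 46.25
|uT|² = (-1.1−(-5.5))² + (1.6−(-5.5))² = 19.36 + 50.41 = 69.77
The smallest is to Q, so u lies in the Voronoi region of Q.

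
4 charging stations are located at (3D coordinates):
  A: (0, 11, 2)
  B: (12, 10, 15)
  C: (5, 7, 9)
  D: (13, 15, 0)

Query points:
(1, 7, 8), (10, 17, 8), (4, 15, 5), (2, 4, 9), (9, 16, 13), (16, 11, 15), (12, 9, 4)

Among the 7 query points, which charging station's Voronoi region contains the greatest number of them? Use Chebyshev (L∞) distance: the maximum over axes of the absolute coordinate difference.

B

(1, 7, 8) — d to each: A:6, B:11, C:4, D:12 → nearest is C
(10, 17, 8) — d to each: A:10, B:7, C:10, D:8 → nearest is B
(4, 15, 5) — d to each: A:4, B:10, C:8, D:9 → nearest is A
(2, 4, 9) — d to each: A:7, B:10, C:3, D:11 → nearest is C
(9, 16, 13) — d to each: A:11, B:6, C:9, D:13 → nearest is B
(16, 11, 15) — d to each: A:16, B:4, C:11, D:15 → nearest is B
(12, 9, 4) — d to each: A:12, B:11, C:7, D:6 → nearest is D
Tally — A:1, B:3, C:2, D:1. B captures the most (3).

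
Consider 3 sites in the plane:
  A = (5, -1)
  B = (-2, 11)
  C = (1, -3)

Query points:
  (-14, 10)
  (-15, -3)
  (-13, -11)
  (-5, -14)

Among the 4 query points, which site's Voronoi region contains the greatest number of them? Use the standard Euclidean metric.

(-14, 10) — d² to each: A:482, B:145, C:394 → nearest is B
(-15, -3) — d² to each: A:404, B:365, C:256 → nearest is C
(-13, -11) — d² to each: A:424, B:605, C:260 → nearest is C
(-5, -14) — d² to each: A:269, B:634, C:157 → nearest is C
Tally — B:1, C:3. C captures the most (3).

C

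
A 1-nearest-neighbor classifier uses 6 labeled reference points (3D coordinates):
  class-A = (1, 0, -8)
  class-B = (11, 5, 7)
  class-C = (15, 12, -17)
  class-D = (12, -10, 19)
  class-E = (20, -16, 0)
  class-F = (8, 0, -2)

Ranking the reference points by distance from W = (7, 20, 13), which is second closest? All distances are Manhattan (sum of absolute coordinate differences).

class-F

d(W, class-A) = 6 + 20 + 21 = 47
d(W, class-B) = 4 + 15 + 6 = 25
d(W, class-C) = 8 + 8 + 30 = 46
d(W, class-D) = 5 + 30 + 6 = 41
d(W, class-E) = 13 + 36 + 13 = 62
d(W, class-F) = 1 + 20 + 15 = 36
Sorted ascending: class-B, class-F, class-D, … — the second-nearest is class-F.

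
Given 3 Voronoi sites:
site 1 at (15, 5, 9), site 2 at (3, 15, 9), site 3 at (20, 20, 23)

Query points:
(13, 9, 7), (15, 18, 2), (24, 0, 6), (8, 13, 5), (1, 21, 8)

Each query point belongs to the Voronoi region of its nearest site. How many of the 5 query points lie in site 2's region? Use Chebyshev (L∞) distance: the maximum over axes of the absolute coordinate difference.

3

(13, 9, 7) — d to each: site 1:4, site 2:10, site 3:16 → nearest is site 1
(15, 18, 2) — d to each: site 1:13, site 2:12, site 3:21 → nearest is site 2
(24, 0, 6) — d to each: site 1:9, site 2:21, site 3:20 → nearest is site 1
(8, 13, 5) — d to each: site 1:8, site 2:5, site 3:18 → nearest is site 2
(1, 21, 8) — d to each: site 1:16, site 2:6, site 3:19 → nearest is site 2
3 of the 5 points have site 2 as nearest.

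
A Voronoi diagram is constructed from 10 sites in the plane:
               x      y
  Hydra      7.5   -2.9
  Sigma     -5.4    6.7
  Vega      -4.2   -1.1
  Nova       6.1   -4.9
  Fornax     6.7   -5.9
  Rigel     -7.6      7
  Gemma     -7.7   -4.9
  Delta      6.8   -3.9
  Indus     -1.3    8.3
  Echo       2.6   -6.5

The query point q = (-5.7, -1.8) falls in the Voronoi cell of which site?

Vega

Squared Euclidean distances:
d²(q, Hydra) = (-5.7−7.5)² + (-1.8−(-2.9))² = 174.24 + 1.21 = 175.45
d²(q, Sigma) = (-5.7−(-5.4))² + (-1.8−6.7)² = 0.09 + 72.25 = 72.34
d²(q, Vega) = (-5.7−(-4.2))² + (-1.8−(-1.1))² = 2.25 + 0.49 = 2.74
d²(q, Nova) = (-5.7−6.1)² + (-1.8−(-4.9))² = 139.24 + 9.61 = 148.85
d²(q, Fornax) = (-5.7−6.7)² + (-1.8−(-5.9))² = 153.76 + 16.81 = 170.57
d²(q, Rigel) = (-5.7−(-7.6))² + (-1.8−7)² = 3.61 + 77.44 = 81.05
d²(q, Gemma) = (-5.7−(-7.7))² + (-1.8−(-4.9))² = 4 + 9.61 = 13.61
d²(q, Delta) = (-5.7−6.8)² + (-1.8−(-3.9))² = 156.25 + 4.41 = 160.66
d²(q, Indus) = (-5.7−(-1.3))² + (-1.8−8.3)² = 19.36 + 102.01 = 121.37
d²(q, Echo) = (-5.7−2.6)² + (-1.8−(-6.5))² = 68.89 + 22.09 = 90.98
Vega is nearest.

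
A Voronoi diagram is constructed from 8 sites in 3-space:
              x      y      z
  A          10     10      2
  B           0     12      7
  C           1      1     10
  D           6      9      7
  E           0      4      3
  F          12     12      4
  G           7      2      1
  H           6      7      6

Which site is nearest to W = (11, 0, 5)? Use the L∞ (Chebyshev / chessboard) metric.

d(W,A) = max(1, 10, 3) = 10
d(W,B) = max(11, 12, 2) = 12
d(W,C) = max(10, 1, 5) = 10
d(W,D) = max(5, 9, 2) = 9
d(W,E) = max(11, 4, 2) = 11
d(W,F) = max(1, 12, 1) = 12
d(W,G) = max(4, 2, 4) = 4
d(W,H) = max(5, 7, 1) = 7
The smallest is to G, so W lies in the Voronoi region of G.

G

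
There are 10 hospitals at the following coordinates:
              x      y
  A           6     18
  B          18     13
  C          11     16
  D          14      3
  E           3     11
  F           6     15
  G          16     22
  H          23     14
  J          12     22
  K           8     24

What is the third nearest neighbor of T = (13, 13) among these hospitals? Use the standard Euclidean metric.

F

Squared Euclidean distances:
|TA|² = 49 + 25 = 74
|TB|² = 25 + 0 = 25
|TC|² = 4 + 9 = 13
|TD|² = 1 + 100 = 101
|TE|² = 100 + 4 = 104
|TF|² = 49 + 4 = 53
|TG|² = 9 + 81 = 90
|TH|² = 100 + 1 = 101
|TJ|² = 1 + 81 = 82
|TK|² = 25 + 121 = 146
Sorted ascending: C, B, F, A, … — the third-nearest is F.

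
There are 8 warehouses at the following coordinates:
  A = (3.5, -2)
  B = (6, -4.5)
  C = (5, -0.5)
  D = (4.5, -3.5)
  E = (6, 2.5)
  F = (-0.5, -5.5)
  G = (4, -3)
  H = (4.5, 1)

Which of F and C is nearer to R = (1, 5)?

C

Compare squared distances:
|RF|² = (1−(-0.5))² + (5−(-5.5))² = 2.25 + 110.25 = 112.5
|RC|² = (1−5)² + (5−(-0.5))² = 16 + 30.25 = 46.25
112.5 > 46.25, so C is closer.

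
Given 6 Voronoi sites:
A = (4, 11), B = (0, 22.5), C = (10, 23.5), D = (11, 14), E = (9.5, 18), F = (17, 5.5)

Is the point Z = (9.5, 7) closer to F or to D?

Compare squared distances:
|ZF|² = (9.5−17)² + (7−5.5)² = 56.25 + 2.25 = 58.5
|ZD|² = (9.5−11)² + (7−14)² = 2.25 + 49 = 51.25
58.5 > 51.25, so D is closer.

D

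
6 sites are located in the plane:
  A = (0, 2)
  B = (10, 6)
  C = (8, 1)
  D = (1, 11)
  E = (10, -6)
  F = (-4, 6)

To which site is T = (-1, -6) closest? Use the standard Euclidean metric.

A

Squared Euclidean distances:
|TA|² = (-1−0)² + (-6−2)² = 1 + 64 = 65
|TB|² = (-1−10)² + (-6−6)² = 121 + 144 = 265
|TC|² = (-1−8)² + (-6−1)² = 81 + 49 = 130
|TD|² = (-1−1)² + (-6−11)² = 4 + 289 = 293
|TE|² = (-1−10)² + (-6−(-6))² = 121 + 0 = 121
|TF|² = (-1−(-4))² + (-6−6)² = 9 + 144 = 153
The smallest is to A, so T lies in the Voronoi region of A.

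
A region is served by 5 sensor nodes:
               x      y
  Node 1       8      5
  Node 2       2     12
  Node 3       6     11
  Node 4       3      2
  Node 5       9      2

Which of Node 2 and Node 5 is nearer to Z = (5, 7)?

Compare squared distances:
d²(Z, Node 2) = (5−2)² + (7−12)² = 9 + 25 = 34
d²(Z, Node 5) = (5−9)² + (7−2)² = 16 + 25 = 41
34 < 41, so Node 2 is closer.

Node 2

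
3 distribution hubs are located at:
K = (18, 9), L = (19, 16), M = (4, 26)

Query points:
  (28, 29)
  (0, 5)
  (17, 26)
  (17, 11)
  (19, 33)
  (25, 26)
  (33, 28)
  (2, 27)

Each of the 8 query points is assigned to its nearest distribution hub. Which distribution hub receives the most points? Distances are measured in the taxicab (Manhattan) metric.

(28, 29) — d to each: K:30, L:22, M:27 → nearest is L
(0, 5) — d to each: K:22, L:30, M:25 → nearest is K
(17, 26) — d to each: K:18, L:12, M:13 → nearest is L
(17, 11) — d to each: K:3, L:7, M:28 → nearest is K
(19, 33) — d to each: K:25, L:17, M:22 → nearest is L
(25, 26) — d to each: K:24, L:16, M:21 → nearest is L
(33, 28) — d to each: K:34, L:26, M:31 → nearest is L
(2, 27) — d to each: K:34, L:28, M:3 → nearest is M
Tally — K:2, L:5, M:1. L captures the most (5).

L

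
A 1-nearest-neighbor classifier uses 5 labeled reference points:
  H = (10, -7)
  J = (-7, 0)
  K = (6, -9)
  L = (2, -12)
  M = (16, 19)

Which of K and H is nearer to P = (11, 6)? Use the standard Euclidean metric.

Compare squared distances:
|PK|² = (11−6)² + (6−(-9))² = 25 + 225 = 250
|PH|² = (11−10)² + (6−(-7))² = 1 + 169 = 170
250 > 170, so H is closer.

H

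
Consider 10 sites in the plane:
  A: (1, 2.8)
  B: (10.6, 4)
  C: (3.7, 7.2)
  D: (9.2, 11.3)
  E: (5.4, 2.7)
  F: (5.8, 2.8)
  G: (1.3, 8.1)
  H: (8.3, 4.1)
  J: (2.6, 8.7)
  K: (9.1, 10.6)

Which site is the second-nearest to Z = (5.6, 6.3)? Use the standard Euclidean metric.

Squared Euclidean distances:
|ZA|² = 21.16 + 12.25 = 33.41
|ZB|² = 25 + 5.29 = 30.29
|ZC|² = 3.61 + 0.81 = 4.42
|ZD|² = 12.96 + 25 = 37.96
|ZE|² = 0.04 + 12.96 = 13
|ZF|² = 0.04 + 12.25 = 12.29
|ZG|² = 18.49 + 3.24 = 21.73
|ZH|² = 7.29 + 4.84 = 12.13
|ZJ|² = 9 + 5.76 = 14.76
|ZK|² = 12.25 + 18.49 = 30.74
Sorted ascending: C, H, F, … — the second-nearest is H.

H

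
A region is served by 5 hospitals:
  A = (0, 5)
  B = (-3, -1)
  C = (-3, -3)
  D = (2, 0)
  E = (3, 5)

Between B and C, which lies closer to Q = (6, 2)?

B

Compare squared distances:
|QB|² = (6−(-3))² + (2−(-1))² = 81 + 9 = 90
|QC|² = (6−(-3))² + (2−(-3))² = 81 + 25 = 106
90 < 106, so B is closer.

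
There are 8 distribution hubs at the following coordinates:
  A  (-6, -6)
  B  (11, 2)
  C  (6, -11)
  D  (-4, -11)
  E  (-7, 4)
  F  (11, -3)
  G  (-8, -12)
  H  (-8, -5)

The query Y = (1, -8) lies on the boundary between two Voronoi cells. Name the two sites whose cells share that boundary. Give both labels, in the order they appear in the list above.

C and D

Squared distances from Y to each site:
|YA|² = 49 + 4 = 53
|YB|² = 100 + 100 = 200
|YC|² = 25 + 9 = 34
|YD|² = 25 + 9 = 34
|YE|² = 64 + 144 = 208
|YF|² = 100 + 25 = 125
|YG|² = 81 + 16 = 97
|YH|² = 81 + 9 = 90
Y is equidistant from C and D (both at squared distance 34), and every other site is strictly farther — so Y lies on the C–D Voronoi edge.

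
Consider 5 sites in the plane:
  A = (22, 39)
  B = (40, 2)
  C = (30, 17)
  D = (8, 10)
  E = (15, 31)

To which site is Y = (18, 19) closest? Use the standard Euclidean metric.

Since √ is increasing, it suffices to compare squared distances:
|YA|² = (18−22)² + (19−39)² = 16 + 400 = 416
|YB|² = (18−40)² + (19−2)² = 484 + 289 = 773
|YC|² = (18−30)² + (19−17)² = 144 + 4 = 148
|YD|² = (18−8)² + (19−10)² = 100 + 81 = 181
|YE|² = (18−15)² + (19−31)² = 9 + 144 = 153
C is nearest.

C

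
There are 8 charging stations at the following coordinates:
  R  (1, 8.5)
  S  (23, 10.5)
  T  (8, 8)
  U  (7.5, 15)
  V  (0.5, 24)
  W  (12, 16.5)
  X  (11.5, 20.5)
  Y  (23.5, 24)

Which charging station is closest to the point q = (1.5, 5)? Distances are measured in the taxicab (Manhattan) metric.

d(q,R) = |1.5−1| + |5−8.5| = 0.5 + 3.5 = 4
d(q,S) = |1.5−23| + |5−10.5| = 21.5 + 5.5 = 27
d(q,T) = |1.5−8| + |5−8| = 6.5 + 3 = 9.5
d(q,U) = |1.5−7.5| + |5−15| = 6 + 10 = 16
d(q,V) = |1.5−0.5| + |5−24| = 1 + 19 = 20
d(q,W) = |1.5−12| + |5−16.5| = 10.5 + 11.5 = 22
d(q,X) = |1.5−11.5| + |5−20.5| = 10 + 15.5 = 25.5
d(q,Y) = |1.5−23.5| + |5−24| = 22 + 19 = 41
Minimum is at R.

R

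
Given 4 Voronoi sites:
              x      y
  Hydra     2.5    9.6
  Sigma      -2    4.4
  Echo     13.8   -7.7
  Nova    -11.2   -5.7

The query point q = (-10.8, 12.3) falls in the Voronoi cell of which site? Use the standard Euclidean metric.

Since √ is increasing, it suffices to compare squared distances:
d²(q, Hydra) = (-10.8−2.5)² + (12.3−9.6)² = 176.89 + 7.29 = 184.18
d²(q, Sigma) = (-10.8−(-2))² + (12.3−4.4)² = 77.44 + 62.41 = 139.85
d²(q, Echo) = (-10.8−13.8)² + (12.3−(-7.7))² = 605.16 + 400 = 1005.16
d²(q, Nova) = (-10.8−(-11.2))² + (12.3−(-5.7))² = 0.16 + 324 = 324.16
Minimum is at Sigma.

Sigma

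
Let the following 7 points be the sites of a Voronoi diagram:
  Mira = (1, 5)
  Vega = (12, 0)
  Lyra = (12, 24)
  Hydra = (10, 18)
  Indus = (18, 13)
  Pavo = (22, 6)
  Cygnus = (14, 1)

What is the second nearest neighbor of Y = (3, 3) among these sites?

Compare squared distances (the ordering matches that of the actual distances):
d²(Y, Mira) = (3−1)² + (3−5)² = 4 + 4 = 8
d²(Y, Vega) = (3−12)² + (3−0)² = 81 + 9 = 90
d²(Y, Lyra) = (3−12)² + (3−24)² = 81 + 441 = 522
d²(Y, Hydra) = (3−10)² + (3−18)² = 49 + 225 = 274
d²(Y, Indus) = (3−18)² + (3−13)² = 225 + 100 = 325
d²(Y, Pavo) = (3−22)² + (3−6)² = 361 + 9 = 370
d²(Y, Cygnus) = (3−14)² + (3−1)² = 121 + 4 = 125
Sorted ascending: Mira, Vega, Cygnus, … — the second-nearest is Vega.

Vega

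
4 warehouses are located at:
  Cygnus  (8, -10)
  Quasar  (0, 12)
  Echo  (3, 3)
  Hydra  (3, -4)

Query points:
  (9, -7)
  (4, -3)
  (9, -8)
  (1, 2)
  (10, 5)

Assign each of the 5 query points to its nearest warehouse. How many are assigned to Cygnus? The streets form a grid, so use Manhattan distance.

(9, -7) — d to each: Cygnus:4, Quasar:28, Echo:16, Hydra:9 → nearest is Cygnus
(4, -3) — d to each: Cygnus:11, Quasar:19, Echo:7, Hydra:2 → nearest is Hydra
(9, -8) — d to each: Cygnus:3, Quasar:29, Echo:17, Hydra:10 → nearest is Cygnus
(1, 2) — d to each: Cygnus:19, Quasar:11, Echo:3, Hydra:8 → nearest is Echo
(10, 5) — d to each: Cygnus:17, Quasar:17, Echo:9, Hydra:16 → nearest is Echo
2 of the 5 points have Cygnus as nearest.

2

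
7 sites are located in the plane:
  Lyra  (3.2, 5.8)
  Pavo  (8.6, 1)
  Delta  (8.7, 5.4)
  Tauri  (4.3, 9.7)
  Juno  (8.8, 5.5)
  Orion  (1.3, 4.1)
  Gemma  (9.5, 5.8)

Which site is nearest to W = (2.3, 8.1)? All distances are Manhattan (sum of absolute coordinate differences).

d(W, Lyra) = |2.3−3.2| + |8.1−5.8| = 0.9 + 2.3 = 3.2
d(W, Pavo) = |2.3−8.6| + |8.1−1| = 6.3 + 7.1 = 13.4
d(W, Delta) = |2.3−8.7| + |8.1−5.4| = 6.4 + 2.7 = 9.1
d(W, Tauri) = |2.3−4.3| + |8.1−9.7| = 2 + 1.6 = 3.6
d(W, Juno) = |2.3−8.8| + |8.1−5.5| = 6.5 + 2.6 = 9.1
d(W, Orion) = |2.3−1.3| + |8.1−4.1| = 1 + 4 = 5
d(W, Gemma) = |2.3−9.5| + |8.1−5.8| = 7.2 + 2.3 = 9.5
The smallest is to Lyra, so W lies in the Voronoi region of Lyra.

Lyra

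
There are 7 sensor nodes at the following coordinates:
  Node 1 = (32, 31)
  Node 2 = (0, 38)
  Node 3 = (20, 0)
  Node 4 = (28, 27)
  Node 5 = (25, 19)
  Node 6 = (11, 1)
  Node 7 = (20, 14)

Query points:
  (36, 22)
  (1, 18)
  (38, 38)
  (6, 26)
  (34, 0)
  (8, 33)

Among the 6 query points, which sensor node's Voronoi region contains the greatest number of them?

(36, 22) — d² to each: Node 1:97, Node 2:1552, Node 3:740, Node 4:89, Node 5:130, Node 6:1066, Node 7:320 → nearest is Node 4
(1, 18) — d² to each: Node 1:1130, Node 2:401, Node 3:685, Node 4:810, Node 5:577, Node 6:389, Node 7:377 → nearest is Node 7
(38, 38) — d² to each: Node 1:85, Node 2:1444, Node 3:1768, Node 4:221, Node 5:530, Node 6:2098, Node 7:900 → nearest is Node 1
(6, 26) — d² to each: Node 1:701, Node 2:180, Node 3:872, Node 4:485, Node 5:410, Node 6:650, Node 7:340 → nearest is Node 2
(34, 0) — d² to each: Node 1:965, Node 2:2600, Node 3:196, Node 4:765, Node 5:442, Node 6:530, Node 7:392 → nearest is Node 3
(8, 33) — d² to each: Node 1:580, Node 2:89, Node 3:1233, Node 4:436, Node 5:485, Node 6:1033, Node 7:505 → nearest is Node 2
Tally — Node 1:1, Node 2:2, Node 3:1, Node 4:1, Node 7:1. Node 2 captures the most (2).

Node 2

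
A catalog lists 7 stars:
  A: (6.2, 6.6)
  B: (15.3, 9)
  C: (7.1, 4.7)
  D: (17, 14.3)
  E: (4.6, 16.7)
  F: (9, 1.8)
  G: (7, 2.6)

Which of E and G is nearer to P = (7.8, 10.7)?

Compare squared distances:
|PE|² = (7.8−4.6)² + (10.7−16.7)² = 10.24 + 36 = 46.24
|PG|² = (7.8−7)² + (10.7−2.6)² = 0.64 + 65.61 = 66.25
46.24 < 66.25, so E is closer.

E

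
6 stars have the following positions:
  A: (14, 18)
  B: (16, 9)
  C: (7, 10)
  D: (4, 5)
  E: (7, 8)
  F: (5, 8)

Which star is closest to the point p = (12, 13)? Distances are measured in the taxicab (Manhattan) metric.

A

d(p,A) = |12−14| + |13−18| = 2 + 5 = 7
d(p,B) = |12−16| + |13−9| = 4 + 4 = 8
d(p,C) = |12−7| + |13−10| = 5 + 3 = 8
d(p,D) = |12−4| + |13−5| = 8 + 8 = 16
d(p,E) = |12−7| + |13−8| = 5 + 5 = 10
d(p,F) = |12−5| + |13−8| = 7 + 5 = 12
Minimum is at A.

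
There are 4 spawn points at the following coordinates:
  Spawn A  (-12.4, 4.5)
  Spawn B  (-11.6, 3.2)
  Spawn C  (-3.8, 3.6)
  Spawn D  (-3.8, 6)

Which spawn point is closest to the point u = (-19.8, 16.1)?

Compare squared distances (the ordering matches that of the actual distances):
d²(u, Spawn A) = (-19.8−(-12.4))² + (16.1−4.5)² = 54.76 + 134.56 = 189.32
d²(u, Spawn B) = (-19.8−(-11.6))² + (16.1−3.2)² = 67.24 + 166.41 = 233.65
d²(u, Spawn C) = (-19.8−(-3.8))² + (16.1−3.6)² = 256 + 156.25 = 412.25
d²(u, Spawn D) = (-19.8−(-3.8))² + (16.1−6)² = 256 + 102.01 = 358.01
The smallest is to Spawn A, so u lies in the Voronoi region of Spawn A.

Spawn A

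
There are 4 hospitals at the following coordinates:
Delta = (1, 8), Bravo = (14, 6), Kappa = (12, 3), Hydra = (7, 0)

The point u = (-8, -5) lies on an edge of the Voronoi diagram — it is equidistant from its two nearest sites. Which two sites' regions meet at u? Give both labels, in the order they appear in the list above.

Delta and Hydra

Squared distances from u to each site:
d²(u, Delta) = 81 + 169 = 250
d²(u, Bravo) = 484 + 121 = 605
d²(u, Kappa) = 400 + 64 = 464
d²(u, Hydra) = 225 + 25 = 250
u is equidistant from Delta and Hydra (both at squared distance 250), and every other site is strictly farther — so u lies on the Delta–Hydra Voronoi edge.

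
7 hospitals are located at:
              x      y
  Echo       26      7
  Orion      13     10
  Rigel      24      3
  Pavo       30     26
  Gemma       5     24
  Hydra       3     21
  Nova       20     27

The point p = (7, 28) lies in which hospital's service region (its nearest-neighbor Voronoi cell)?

Gemma

Squared Euclidean distances:
d²(p, Echo) = 361 + 441 = 802
d²(p, Orion) = 36 + 324 = 360
d²(p, Rigel) = 289 + 625 = 914
d²(p, Pavo) = 529 + 4 = 533
d²(p, Gemma) = 4 + 16 = 20
d²(p, Hydra) = 16 + 49 = 65
d²(p, Nova) = 169 + 1 = 170
Minimum is at Gemma.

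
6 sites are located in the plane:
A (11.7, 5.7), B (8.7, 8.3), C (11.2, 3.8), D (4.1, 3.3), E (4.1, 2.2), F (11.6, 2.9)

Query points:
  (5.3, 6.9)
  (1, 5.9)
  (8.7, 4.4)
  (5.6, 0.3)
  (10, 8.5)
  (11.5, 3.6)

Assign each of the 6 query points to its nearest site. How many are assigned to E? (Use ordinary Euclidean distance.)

1

(5.3, 6.9) — d² to each: A:42.4, B:13.52, C:44.42, D:14.4, E:23.53, F:55.69 → nearest is B
(1, 5.9) — d² to each: A:114.53, B:65.05, C:108.45, D:16.37, E:23.3, F:121.36 → nearest is D
(8.7, 4.4) — d² to each: A:10.69, B:15.21, C:6.61, D:22.37, E:26, F:10.66 → nearest is C
(5.6, 0.3) — d² to each: A:66.37, B:73.61, C:43.61, D:11.25, E:5.86, F:42.76 → nearest is E
(10, 8.5) — d² to each: A:10.73, B:1.73, C:23.53, D:61.85, E:74.5, F:33.92 → nearest is B
(11.5, 3.6) — d² to each: A:4.45, B:29.93, C:0.13, D:54.85, E:56.72, F:0.5 → nearest is C
1 of the 6 points has E as nearest.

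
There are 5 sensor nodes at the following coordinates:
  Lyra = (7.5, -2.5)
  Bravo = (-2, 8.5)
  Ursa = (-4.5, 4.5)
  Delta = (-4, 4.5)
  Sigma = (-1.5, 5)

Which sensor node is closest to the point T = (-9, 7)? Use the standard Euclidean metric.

Compare squared distances (the ordering matches that of the actual distances):
d²(T, Lyra) = 272.25 + 90.25 = 362.5
d²(T, Bravo) = 49 + 2.25 = 51.25
d²(T, Ursa) = 20.25 + 6.25 = 26.5
d²(T, Delta) = 25 + 6.25 = 31.25
d²(T, Sigma) = 56.25 + 4 = 60.25
Ursa is nearest.

Ursa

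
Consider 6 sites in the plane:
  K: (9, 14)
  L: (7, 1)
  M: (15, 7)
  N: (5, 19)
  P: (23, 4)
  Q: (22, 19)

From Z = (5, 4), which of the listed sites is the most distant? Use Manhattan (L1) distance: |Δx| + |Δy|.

Q

d(Z,K) = |5−9| + |4−14| = 4 + 10 = 14
d(Z,L) = |5−7| + |4−1| = 2 + 3 = 5
d(Z,M) = |5−15| + |4−7| = 10 + 3 = 13
d(Z,N) = |5−5| + |4−19| = 0 + 15 = 15
d(Z,P) = |5−23| + |4−4| = 18 + 0 = 18
d(Z,Q) = |5−22| + |4−19| = 17 + 15 = 32
The largest is to Q.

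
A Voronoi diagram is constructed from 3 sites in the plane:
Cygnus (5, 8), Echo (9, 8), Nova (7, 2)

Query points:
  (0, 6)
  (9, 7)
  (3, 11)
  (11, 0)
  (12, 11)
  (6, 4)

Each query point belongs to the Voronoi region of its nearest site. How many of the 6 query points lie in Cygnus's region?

2

(0, 6) — d² to each: Cygnus:29, Echo:85, Nova:65 → nearest is Cygnus
(9, 7) — d² to each: Cygnus:17, Echo:1, Nova:29 → nearest is Echo
(3, 11) — d² to each: Cygnus:13, Echo:45, Nova:97 → nearest is Cygnus
(11, 0) — d² to each: Cygnus:100, Echo:68, Nova:20 → nearest is Nova
(12, 11) — d² to each: Cygnus:58, Echo:18, Nova:106 → nearest is Echo
(6, 4) — d² to each: Cygnus:17, Echo:25, Nova:5 → nearest is Nova
2 of the 6 points have Cygnus as nearest.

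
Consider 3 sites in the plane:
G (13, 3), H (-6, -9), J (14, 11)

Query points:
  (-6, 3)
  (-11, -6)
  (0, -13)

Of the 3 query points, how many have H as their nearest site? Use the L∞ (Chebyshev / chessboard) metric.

(-6, 3) — d to each: G:19, H:12, J:20 → nearest is H
(-11, -6) — d to each: G:24, H:5, J:25 → nearest is H
(0, -13) — d to each: G:16, H:6, J:24 → nearest is H
3 of the 3 points have H as nearest.

3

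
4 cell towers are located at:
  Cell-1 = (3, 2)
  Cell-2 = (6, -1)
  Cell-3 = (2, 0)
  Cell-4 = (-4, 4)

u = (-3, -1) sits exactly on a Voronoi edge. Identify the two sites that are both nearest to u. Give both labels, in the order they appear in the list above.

Squared distances from u to each site:
d²(u, Cell-1) = (-3−3)² + (-1−2)² = 36 + 9 = 45
d²(u, Cell-2) = (-3−6)² + (-1−(-1))² = 81 + 0 = 81
d²(u, Cell-3) = (-3−2)² + (-1−0)² = 25 + 1 = 26
d²(u, Cell-4) = (-3−(-4))² + (-1−4)² = 1 + 25 = 26
u is equidistant from Cell-3 and Cell-4 (both at squared distance 26), and every other site is strictly farther — so u lies on the Cell-3–Cell-4 Voronoi edge.

Cell-3 and Cell-4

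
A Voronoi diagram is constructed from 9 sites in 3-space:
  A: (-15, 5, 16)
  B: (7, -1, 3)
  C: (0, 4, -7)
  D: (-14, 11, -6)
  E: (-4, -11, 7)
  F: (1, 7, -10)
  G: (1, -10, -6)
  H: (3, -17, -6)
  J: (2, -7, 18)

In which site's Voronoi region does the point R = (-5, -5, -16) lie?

Since √ is increasing, it suffices to compare squared distances:
|RA|² = 100 + 100 + 1024 = 1224
|RB|² = 144 + 16 + 361 = 521
|RC|² = 25 + 81 + 81 = 187
|RD|² = 81 + 256 + 100 = 437
|RE|² = 1 + 36 + 529 = 566
|RF|² = 36 + 144 + 36 = 216
|RG|² = 36 + 25 + 100 = 161
|RH|² = 64 + 144 + 100 = 308
|RJ|² = 49 + 4 + 1156 = 1209
Minimum is at G.

G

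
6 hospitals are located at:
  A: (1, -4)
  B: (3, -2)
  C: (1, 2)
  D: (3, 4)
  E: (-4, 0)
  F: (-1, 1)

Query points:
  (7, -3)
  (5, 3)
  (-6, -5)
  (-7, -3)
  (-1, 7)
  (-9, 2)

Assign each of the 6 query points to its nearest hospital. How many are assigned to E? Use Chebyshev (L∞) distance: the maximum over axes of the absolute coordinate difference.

3

(7, -3) — d to each: A:6, B:4, C:6, D:7, E:11, F:8 → nearest is B
(5, 3) — d to each: A:7, B:5, C:4, D:2, E:9, F:6 → nearest is D
(-6, -5) — d to each: A:7, B:9, C:7, D:9, E:5, F:6 → nearest is E
(-7, -3) — d to each: A:8, B:10, C:8, D:10, E:3, F:6 → nearest is E
(-1, 7) — d to each: A:11, B:9, C:5, D:4, E:7, F:6 → nearest is D
(-9, 2) — d to each: A:10, B:12, C:10, D:12, E:5, F:8 → nearest is E
3 of the 6 points have E as nearest.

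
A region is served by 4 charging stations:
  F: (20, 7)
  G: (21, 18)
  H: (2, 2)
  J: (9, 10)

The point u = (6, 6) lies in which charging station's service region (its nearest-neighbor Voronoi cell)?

J

Since √ is increasing, it suffices to compare squared distances:
|uF|² = 196 + 1 = 197
|uG|² = 225 + 144 = 369
|uH|² = 16 + 16 = 32
|uJ|² = 9 + 16 = 25
The smallest is to J, so u lies in the Voronoi region of J.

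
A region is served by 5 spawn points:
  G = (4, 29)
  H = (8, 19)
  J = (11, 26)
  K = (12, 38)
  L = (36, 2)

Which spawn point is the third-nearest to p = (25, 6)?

J

Since √ is increasing, it suffices to compare squared distances:
|pG|² = (25−4)² + (6−29)² = 441 + 529 = 970
|pH|² = (25−8)² + (6−19)² = 289 + 169 = 458
|pJ|² = (25−11)² + (6−26)² = 196 + 400 = 596
|pK|² = (25−12)² + (6−38)² = 169 + 1024 = 1193
|pL|² = (25−36)² + (6−2)² = 121 + 16 = 137
Sorted ascending: L, H, J, G, … — the third-nearest is J.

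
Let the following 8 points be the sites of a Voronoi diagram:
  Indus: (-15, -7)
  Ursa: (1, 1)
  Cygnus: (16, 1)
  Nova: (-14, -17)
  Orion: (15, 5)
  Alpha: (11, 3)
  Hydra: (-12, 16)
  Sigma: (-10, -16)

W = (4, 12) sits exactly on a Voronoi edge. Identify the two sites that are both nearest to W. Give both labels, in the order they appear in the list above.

Squared distances from W to each site:
d²(W, Indus) = (4−(-15))² + (12−(-7))² = 361 + 361 = 722
d²(W, Ursa) = (4−1)² + (12−1)² = 9 + 121 = 130
d²(W, Cygnus) = (4−16)² + (12−1)² = 144 + 121 = 265
d²(W, Nova) = (4−(-14))² + (12−(-17))² = 324 + 841 = 1165
d²(W, Orion) = (4−15)² + (12−5)² = 121 + 49 = 170
d²(W, Alpha) = (4−11)² + (12−3)² = 49 + 81 = 130
d²(W, Hydra) = (4−(-12))² + (12−16)² = 256 + 16 = 272
d²(W, Sigma) = (4−(-10))² + (12−(-16))² = 196 + 784 = 980
W is equidistant from Ursa and Alpha (both at squared distance 130), and every other site is strictly farther — so W lies on the Ursa–Alpha Voronoi edge.

Ursa and Alpha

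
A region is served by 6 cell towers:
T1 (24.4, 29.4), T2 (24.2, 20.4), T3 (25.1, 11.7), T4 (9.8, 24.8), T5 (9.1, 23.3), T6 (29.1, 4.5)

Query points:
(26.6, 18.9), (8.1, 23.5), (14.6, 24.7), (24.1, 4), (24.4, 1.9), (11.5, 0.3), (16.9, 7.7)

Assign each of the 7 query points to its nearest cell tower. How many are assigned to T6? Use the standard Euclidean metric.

(26.6, 18.9) — d² to each: T1:115.09, T2:8.01, T3:54.09, T4:317.05, T5:325.61, T6:213.61 → nearest is T2
(8.1, 23.5) — d² to each: T1:300.5, T2:268.82, T3:428.24, T4:4.58, T5:1.04, T6:802 → nearest is T5
(14.6, 24.7) — d² to each: T1:118.13, T2:110.65, T3:279.25, T4:23.05, T5:32.21, T6:618.29 → nearest is T4
(24.1, 4) — d² to each: T1:645.25, T2:268.97, T3:60.29, T4:637.13, T5:597.49, T6:25.25 → nearest is T6
(24.4, 1.9) — d² to each: T1:756.25, T2:342.29, T3:96.53, T4:737.57, T5:692.05, T6:28.85 → nearest is T6
(11.5, 0.3) — d² to each: T1:1013.22, T2:565.3, T3:314.92, T4:603.14, T5:534.76, T6:327.4 → nearest is T3
(16.9, 7.7) — d² to each: T1:527.14, T2:214.58, T3:83.24, T4:342.82, T5:304.2, T6:159.08 → nearest is T3
2 of the 7 points have T6 as nearest.

2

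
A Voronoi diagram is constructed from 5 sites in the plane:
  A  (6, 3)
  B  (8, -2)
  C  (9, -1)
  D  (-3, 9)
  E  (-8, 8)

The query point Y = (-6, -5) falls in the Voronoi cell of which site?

Compare squared distances (the ordering matches that of the actual distances):
|YA|² = (-6−6)² + (-5−3)² = 144 + 64 = 208
|YB|² = (-6−8)² + (-5−(-2))² = 196 + 9 = 205
|YC|² = (-6−9)² + (-5−(-1))² = 225 + 16 = 241
|YD|² = (-6−(-3))² + (-5−9)² = 9 + 196 = 205
|YE|² = (-6−(-8))² + (-5−8)² = 4 + 169 = 173
E is nearest.

E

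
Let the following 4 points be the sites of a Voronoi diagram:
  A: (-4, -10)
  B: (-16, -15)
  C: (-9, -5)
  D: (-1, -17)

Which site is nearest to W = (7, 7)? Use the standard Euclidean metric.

Squared Euclidean distances:
|WA|² = (7−(-4))² + (7−(-10))² = 121 + 289 = 410
|WB|² = (7−(-16))² + (7−(-15))² = 529 + 484 = 1013
|WC|² = (7−(-9))² + (7−(-5))² = 256 + 144 = 400
|WD|² = (7−(-1))² + (7−(-17))² = 64 + 576 = 640
The smallest is to C, so W lies in the Voronoi region of C.

C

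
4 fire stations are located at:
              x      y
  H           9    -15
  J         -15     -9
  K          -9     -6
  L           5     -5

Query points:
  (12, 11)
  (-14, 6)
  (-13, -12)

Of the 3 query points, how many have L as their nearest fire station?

(12, 11) — d² to each: H:685, J:1129, K:730, L:305 → nearest is L
(-14, 6) — d² to each: H:970, J:226, K:169, L:482 → nearest is K
(-13, -12) — d² to each: H:493, J:13, K:52, L:373 → nearest is J
1 of the 3 points has L as nearest.

1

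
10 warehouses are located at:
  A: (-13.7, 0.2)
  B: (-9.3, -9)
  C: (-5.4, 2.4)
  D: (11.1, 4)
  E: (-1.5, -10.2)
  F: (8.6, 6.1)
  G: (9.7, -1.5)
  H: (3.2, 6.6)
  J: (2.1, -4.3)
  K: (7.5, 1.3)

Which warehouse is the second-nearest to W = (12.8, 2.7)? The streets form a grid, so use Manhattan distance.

d(W,A) = 26.5 + 2.5 = 29
d(W,B) = 22.1 + 11.7 = 33.8
d(W,C) = 18.2 + 0.3 = 18.5
d(W,D) = 1.7 + 1.3 = 3
d(W,E) = 14.3 + 12.9 = 27.2
d(W,F) = 4.2 + 3.4 = 7.6
d(W,G) = 3.1 + 4.2 = 7.3
d(W,H) = 9.6 + 3.9 = 13.5
d(W,J) = 10.7 + 7 = 17.7
d(W,K) = 5.3 + 1.4 = 6.7
Sorted ascending: D, K, G, … — the second-nearest is K.

K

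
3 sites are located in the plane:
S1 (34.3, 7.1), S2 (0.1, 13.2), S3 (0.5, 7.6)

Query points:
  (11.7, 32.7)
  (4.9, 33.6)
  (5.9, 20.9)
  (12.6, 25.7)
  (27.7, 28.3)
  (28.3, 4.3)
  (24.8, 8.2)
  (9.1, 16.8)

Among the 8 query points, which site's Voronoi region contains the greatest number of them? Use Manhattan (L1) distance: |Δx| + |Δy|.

S2

(11.7, 32.7) — d to each: S1:48.2, S2:31.1, S3:36.3 → nearest is S2
(4.9, 33.6) — d to each: S1:55.9, S2:25.2, S3:30.4 → nearest is S2
(5.9, 20.9) — d to each: S1:42.2, S2:13.5, S3:18.7 → nearest is S2
(12.6, 25.7) — d to each: S1:40.3, S2:25, S3:30.2 → nearest is S2
(27.7, 28.3) — d to each: S1:27.8, S2:42.7, S3:47.9 → nearest is S1
(28.3, 4.3) — d to each: S1:8.8, S2:37.1, S3:31.1 → nearest is S1
(24.8, 8.2) — d to each: S1:10.6, S2:29.7, S3:24.9 → nearest is S1
(9.1, 16.8) — d to each: S1:34.9, S2:12.6, S3:17.8 → nearest is S2
Tally — S1:3, S2:5. S2 captures the most (5).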